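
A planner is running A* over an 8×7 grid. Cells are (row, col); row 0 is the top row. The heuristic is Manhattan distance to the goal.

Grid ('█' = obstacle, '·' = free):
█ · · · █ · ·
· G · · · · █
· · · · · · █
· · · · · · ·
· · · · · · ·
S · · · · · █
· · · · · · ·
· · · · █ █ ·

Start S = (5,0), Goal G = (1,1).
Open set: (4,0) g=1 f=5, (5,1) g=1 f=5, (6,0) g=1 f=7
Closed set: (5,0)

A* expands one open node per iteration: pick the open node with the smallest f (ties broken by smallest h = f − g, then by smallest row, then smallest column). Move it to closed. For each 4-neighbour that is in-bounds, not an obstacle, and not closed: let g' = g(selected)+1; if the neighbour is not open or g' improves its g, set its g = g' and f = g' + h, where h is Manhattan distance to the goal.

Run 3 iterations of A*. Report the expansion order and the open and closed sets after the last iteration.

step 1: expand (4,0) (f=5, h=4) → closed; open now [(3,0) g=2 f=5, (4,1) g=2 f=5, (5,1) g=1 f=5, (6,0) g=1 f=7]
step 2: expand (3,0) (f=5, h=3) → closed; open now [(2,0) g=3 f=5, (3,1) g=3 f=5, (4,1) g=2 f=5, (5,1) g=1 f=5, (6,0) g=1 f=7]
step 3: expand (2,0) (f=5, h=2) → closed; open now [(1,0) g=4 f=5, (2,1) g=4 f=5, (3,1) g=3 f=5, (4,1) g=2 f=5, (5,1) g=1 f=5, (6,0) g=1 f=7]

order=[(4,0) → (3,0) → (2,0)]; open=[(1,0) g=4 f=5, (2,1) g=4 f=5, (3,1) g=3 f=5, (4,1) g=2 f=5, (5,1) g=1 f=5, (6,0) g=1 f=7]; closed=[(2,0), (3,0), (4,0), (5,0)]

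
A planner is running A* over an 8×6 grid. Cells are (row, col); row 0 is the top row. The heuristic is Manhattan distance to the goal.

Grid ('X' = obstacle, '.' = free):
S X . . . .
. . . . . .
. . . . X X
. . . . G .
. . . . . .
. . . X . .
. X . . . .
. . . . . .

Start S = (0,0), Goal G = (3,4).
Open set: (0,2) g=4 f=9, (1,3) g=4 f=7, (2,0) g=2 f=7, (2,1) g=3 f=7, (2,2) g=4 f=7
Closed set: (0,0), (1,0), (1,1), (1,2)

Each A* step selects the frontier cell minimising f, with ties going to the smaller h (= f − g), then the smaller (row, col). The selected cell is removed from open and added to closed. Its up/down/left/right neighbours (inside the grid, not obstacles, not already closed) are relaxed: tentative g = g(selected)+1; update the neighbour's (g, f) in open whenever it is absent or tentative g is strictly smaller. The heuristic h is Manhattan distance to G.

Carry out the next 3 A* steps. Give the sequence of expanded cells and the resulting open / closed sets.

step 1: expand (1,3) (f=7, h=3) → closed; open now [(0,2) g=4 f=9, (0,3) g=5 f=9, (1,4) g=5 f=7, (2,0) g=2 f=7, (2,1) g=3 f=7, (2,2) g=4 f=7, (2,3) g=5 f=7]
step 2: expand (1,4) (f=7, h=2) → closed; open now [(0,2) g=4 f=9, (0,3) g=5 f=9, (0,4) g=6 f=9, (1,5) g=6 f=9, (2,0) g=2 f=7, (2,1) g=3 f=7, (2,2) g=4 f=7, (2,3) g=5 f=7]
step 3: expand (2,3) (f=7, h=2) → closed; open now [(0,2) g=4 f=9, (0,3) g=5 f=9, (0,4) g=6 f=9, (1,5) g=6 f=9, (2,0) g=2 f=7, (2,1) g=3 f=7, (2,2) g=4 f=7, (3,3) g=6 f=7]

order=[(1,3) → (1,4) → (2,3)]; open=[(0,2) g=4 f=9, (0,3) g=5 f=9, (0,4) g=6 f=9, (1,5) g=6 f=9, (2,0) g=2 f=7, (2,1) g=3 f=7, (2,2) g=4 f=7, (3,3) g=6 f=7]; closed=[(0,0), (1,0), (1,1), (1,2), (1,3), (1,4), (2,3)]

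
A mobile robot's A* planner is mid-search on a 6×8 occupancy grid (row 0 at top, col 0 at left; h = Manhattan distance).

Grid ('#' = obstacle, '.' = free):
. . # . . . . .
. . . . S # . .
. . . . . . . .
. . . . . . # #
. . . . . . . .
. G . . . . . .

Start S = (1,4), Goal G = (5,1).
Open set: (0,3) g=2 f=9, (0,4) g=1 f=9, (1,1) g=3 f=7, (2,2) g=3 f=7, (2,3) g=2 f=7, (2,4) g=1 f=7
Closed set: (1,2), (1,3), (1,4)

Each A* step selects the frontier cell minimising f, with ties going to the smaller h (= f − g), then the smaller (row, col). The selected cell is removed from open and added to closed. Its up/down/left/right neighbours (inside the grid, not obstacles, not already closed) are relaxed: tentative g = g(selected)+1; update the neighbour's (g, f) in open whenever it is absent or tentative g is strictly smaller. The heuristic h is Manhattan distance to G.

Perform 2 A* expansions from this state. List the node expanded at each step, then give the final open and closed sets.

step 1: expand (1,1) (f=7, h=4) → closed; open now [(0,1) g=4 f=9, (0,3) g=2 f=9, (0,4) g=1 f=9, (1,0) g=4 f=9, (2,1) g=4 f=7, (2,2) g=3 f=7, (2,3) g=2 f=7, (2,4) g=1 f=7]
step 2: expand (2,1) (f=7, h=3) → closed; open now [(0,1) g=4 f=9, (0,3) g=2 f=9, (0,4) g=1 f=9, (1,0) g=4 f=9, (2,0) g=5 f=9, (2,2) g=3 f=7, (2,3) g=2 f=7, (2,4) g=1 f=7, (3,1) g=5 f=7]

order=[(1,1) → (2,1)]; open=[(0,1) g=4 f=9, (0,3) g=2 f=9, (0,4) g=1 f=9, (1,0) g=4 f=9, (2,0) g=5 f=9, (2,2) g=3 f=7, (2,3) g=2 f=7, (2,4) g=1 f=7, (3,1) g=5 f=7]; closed=[(1,1), (1,2), (1,3), (1,4), (2,1)]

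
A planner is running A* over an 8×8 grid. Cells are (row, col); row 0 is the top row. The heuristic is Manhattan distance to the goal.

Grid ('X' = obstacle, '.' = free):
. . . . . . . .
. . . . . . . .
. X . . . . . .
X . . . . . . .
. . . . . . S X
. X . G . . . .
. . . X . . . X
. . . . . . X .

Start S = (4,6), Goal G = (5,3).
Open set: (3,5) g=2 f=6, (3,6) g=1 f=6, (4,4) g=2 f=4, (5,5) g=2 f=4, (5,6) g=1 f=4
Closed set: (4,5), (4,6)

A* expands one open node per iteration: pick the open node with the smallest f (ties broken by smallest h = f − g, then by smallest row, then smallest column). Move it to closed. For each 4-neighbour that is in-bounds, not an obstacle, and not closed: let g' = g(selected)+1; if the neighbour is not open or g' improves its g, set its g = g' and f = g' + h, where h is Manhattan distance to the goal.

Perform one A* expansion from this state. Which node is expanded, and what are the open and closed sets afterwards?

step 1: expand (4,4) (f=4, h=2) → closed; open now [(3,4) g=3 f=6, (3,5) g=2 f=6, (3,6) g=1 f=6, (4,3) g=3 f=4, (5,4) g=3 f=4, (5,5) g=2 f=4, (5,6) g=1 f=4]

expanded=(4,4); open=[(3,4) g=3 f=6, (3,5) g=2 f=6, (3,6) g=1 f=6, (4,3) g=3 f=4, (5,4) g=3 f=4, (5,5) g=2 f=4, (5,6) g=1 f=4]; closed=[(4,4), (4,5), (4,6)]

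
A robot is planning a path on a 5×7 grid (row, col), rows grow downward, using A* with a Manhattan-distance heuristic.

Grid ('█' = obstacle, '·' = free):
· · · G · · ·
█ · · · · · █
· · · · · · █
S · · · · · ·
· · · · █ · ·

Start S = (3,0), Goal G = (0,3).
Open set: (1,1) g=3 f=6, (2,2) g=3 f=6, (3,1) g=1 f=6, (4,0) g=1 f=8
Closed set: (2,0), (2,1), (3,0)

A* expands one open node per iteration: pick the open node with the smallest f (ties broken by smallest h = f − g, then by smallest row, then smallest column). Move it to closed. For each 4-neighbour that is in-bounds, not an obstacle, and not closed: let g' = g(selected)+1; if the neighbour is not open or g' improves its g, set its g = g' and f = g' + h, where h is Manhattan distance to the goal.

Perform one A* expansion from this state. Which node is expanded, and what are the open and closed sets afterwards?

step 1: expand (1,1) (f=6, h=3) → closed; open now [(0,1) g=4 f=6, (1,2) g=4 f=6, (2,2) g=3 f=6, (3,1) g=1 f=6, (4,0) g=1 f=8]

expanded=(1,1); open=[(0,1) g=4 f=6, (1,2) g=4 f=6, (2,2) g=3 f=6, (3,1) g=1 f=6, (4,0) g=1 f=8]; closed=[(1,1), (2,0), (2,1), (3,0)]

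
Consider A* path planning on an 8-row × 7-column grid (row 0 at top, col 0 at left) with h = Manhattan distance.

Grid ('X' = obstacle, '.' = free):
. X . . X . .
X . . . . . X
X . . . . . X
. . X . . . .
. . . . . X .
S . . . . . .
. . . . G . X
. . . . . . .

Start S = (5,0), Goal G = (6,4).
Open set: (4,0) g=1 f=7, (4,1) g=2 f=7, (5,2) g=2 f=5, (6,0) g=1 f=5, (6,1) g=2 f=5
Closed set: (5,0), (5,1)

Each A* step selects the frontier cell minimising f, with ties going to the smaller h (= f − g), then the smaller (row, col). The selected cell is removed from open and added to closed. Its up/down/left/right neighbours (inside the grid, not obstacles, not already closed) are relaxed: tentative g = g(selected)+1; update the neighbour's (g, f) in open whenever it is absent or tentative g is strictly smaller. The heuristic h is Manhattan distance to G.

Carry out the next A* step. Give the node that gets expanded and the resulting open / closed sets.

step 1: expand (5,2) (f=5, h=3) → closed; open now [(4,0) g=1 f=7, (4,1) g=2 f=7, (4,2) g=3 f=7, (5,3) g=3 f=5, (6,0) g=1 f=5, (6,1) g=2 f=5, (6,2) g=3 f=5]

expanded=(5,2); open=[(4,0) g=1 f=7, (4,1) g=2 f=7, (4,2) g=3 f=7, (5,3) g=3 f=5, (6,0) g=1 f=5, (6,1) g=2 f=5, (6,2) g=3 f=5]; closed=[(5,0), (5,1), (5,2)]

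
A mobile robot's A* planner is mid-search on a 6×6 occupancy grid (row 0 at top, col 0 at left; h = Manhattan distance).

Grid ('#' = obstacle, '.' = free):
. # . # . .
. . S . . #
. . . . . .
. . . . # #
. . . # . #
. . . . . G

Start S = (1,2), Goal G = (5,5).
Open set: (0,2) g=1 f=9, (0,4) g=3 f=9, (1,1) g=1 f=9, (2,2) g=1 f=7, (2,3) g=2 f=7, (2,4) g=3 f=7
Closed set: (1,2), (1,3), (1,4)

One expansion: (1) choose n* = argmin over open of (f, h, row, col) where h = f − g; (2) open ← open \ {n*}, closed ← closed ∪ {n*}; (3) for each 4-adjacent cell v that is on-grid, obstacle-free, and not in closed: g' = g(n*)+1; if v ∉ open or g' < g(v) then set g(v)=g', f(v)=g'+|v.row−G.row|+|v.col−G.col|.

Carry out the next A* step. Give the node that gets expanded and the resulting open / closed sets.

step 1: expand (2,4) (f=7, h=4) → closed; open now [(0,2) g=1 f=9, (0,4) g=3 f=9, (1,1) g=1 f=9, (2,2) g=1 f=7, (2,3) g=2 f=7, (2,5) g=4 f=7]

expanded=(2,4); open=[(0,2) g=1 f=9, (0,4) g=3 f=9, (1,1) g=1 f=9, (2,2) g=1 f=7, (2,3) g=2 f=7, (2,5) g=4 f=7]; closed=[(1,2), (1,3), (1,4), (2,4)]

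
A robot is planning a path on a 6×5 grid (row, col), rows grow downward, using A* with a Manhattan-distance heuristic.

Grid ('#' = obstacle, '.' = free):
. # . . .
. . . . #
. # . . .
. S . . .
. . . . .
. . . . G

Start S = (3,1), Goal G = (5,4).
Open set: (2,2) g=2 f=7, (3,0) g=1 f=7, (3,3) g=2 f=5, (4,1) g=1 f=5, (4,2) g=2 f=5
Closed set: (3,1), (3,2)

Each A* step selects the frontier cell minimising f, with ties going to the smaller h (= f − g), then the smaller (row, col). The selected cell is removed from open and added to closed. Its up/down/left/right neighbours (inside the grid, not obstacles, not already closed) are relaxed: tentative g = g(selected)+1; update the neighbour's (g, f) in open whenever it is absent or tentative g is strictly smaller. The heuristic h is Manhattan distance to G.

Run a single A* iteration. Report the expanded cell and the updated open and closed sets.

step 1: expand (3,3) (f=5, h=3) → closed; open now [(2,2) g=2 f=7, (2,3) g=3 f=7, (3,0) g=1 f=7, (3,4) g=3 f=5, (4,1) g=1 f=5, (4,2) g=2 f=5, (4,3) g=3 f=5]

expanded=(3,3); open=[(2,2) g=2 f=7, (2,3) g=3 f=7, (3,0) g=1 f=7, (3,4) g=3 f=5, (4,1) g=1 f=5, (4,2) g=2 f=5, (4,3) g=3 f=5]; closed=[(3,1), (3,2), (3,3)]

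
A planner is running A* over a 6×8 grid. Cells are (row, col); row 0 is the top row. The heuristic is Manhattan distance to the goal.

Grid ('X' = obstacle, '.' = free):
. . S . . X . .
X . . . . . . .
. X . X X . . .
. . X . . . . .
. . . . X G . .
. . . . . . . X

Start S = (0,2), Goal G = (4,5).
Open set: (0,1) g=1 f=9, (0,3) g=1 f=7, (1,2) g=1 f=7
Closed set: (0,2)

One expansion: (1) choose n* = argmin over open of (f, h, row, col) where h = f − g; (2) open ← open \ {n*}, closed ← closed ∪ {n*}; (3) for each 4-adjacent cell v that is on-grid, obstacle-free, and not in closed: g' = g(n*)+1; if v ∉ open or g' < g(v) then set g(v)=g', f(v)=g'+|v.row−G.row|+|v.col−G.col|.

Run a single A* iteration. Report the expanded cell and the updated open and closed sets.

expanded=(0,3); open=[(0,1) g=1 f=9, (0,4) g=2 f=7, (1,2) g=1 f=7, (1,3) g=2 f=7]; closed=[(0,2), (0,3)]

step 1: expand (0,3) (f=7, h=6) → closed; open now [(0,1) g=1 f=9, (0,4) g=2 f=7, (1,2) g=1 f=7, (1,3) g=2 f=7]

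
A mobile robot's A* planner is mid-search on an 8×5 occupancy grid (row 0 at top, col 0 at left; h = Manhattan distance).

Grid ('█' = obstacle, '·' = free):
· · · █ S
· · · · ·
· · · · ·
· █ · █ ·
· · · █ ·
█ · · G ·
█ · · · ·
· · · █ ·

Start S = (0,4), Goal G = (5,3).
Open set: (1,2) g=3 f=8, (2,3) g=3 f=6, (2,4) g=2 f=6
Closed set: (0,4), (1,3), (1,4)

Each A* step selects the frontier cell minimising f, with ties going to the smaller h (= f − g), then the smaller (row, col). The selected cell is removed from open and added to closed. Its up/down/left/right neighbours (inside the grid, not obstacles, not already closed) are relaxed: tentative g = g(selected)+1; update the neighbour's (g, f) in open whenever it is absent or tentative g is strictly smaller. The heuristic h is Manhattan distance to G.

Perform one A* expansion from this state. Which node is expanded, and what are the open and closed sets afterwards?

step 1: expand (2,3) (f=6, h=3) → closed; open now [(1,2) g=3 f=8, (2,2) g=4 f=8, (2,4) g=2 f=6]

expanded=(2,3); open=[(1,2) g=3 f=8, (2,2) g=4 f=8, (2,4) g=2 f=6]; closed=[(0,4), (1,3), (1,4), (2,3)]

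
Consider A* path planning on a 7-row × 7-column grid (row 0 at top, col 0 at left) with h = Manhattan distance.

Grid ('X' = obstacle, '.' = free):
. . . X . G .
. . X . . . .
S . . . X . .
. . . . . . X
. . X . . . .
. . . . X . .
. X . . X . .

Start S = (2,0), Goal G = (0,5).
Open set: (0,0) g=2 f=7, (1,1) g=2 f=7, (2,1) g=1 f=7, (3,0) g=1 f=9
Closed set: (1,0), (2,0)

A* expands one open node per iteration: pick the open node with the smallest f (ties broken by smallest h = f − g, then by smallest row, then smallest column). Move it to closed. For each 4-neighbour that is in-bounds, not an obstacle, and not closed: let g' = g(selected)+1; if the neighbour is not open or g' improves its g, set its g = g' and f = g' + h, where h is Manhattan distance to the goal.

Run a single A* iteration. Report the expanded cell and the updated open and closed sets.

step 1: expand (0,0) (f=7, h=5) → closed; open now [(0,1) g=3 f=7, (1,1) g=2 f=7, (2,1) g=1 f=7, (3,0) g=1 f=9]

expanded=(0,0); open=[(0,1) g=3 f=7, (1,1) g=2 f=7, (2,1) g=1 f=7, (3,0) g=1 f=9]; closed=[(0,0), (1,0), (2,0)]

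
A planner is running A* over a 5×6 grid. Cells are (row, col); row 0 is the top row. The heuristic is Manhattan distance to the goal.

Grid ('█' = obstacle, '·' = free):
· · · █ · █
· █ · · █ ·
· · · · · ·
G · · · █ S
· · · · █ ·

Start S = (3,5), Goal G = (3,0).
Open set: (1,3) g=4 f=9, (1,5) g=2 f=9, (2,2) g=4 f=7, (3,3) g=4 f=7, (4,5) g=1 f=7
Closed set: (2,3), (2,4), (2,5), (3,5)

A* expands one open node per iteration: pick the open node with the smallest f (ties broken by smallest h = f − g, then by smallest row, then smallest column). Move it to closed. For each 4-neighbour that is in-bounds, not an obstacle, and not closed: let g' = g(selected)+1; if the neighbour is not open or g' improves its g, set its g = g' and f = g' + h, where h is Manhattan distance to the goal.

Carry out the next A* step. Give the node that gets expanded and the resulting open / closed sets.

expanded=(2,2); open=[(1,2) g=5 f=9, (1,3) g=4 f=9, (1,5) g=2 f=9, (2,1) g=5 f=7, (3,2) g=5 f=7, (3,3) g=4 f=7, (4,5) g=1 f=7]; closed=[(2,2), (2,3), (2,4), (2,5), (3,5)]

step 1: expand (2,2) (f=7, h=3) → closed; open now [(1,2) g=5 f=9, (1,3) g=4 f=9, (1,5) g=2 f=9, (2,1) g=5 f=7, (3,2) g=5 f=7, (3,3) g=4 f=7, (4,5) g=1 f=7]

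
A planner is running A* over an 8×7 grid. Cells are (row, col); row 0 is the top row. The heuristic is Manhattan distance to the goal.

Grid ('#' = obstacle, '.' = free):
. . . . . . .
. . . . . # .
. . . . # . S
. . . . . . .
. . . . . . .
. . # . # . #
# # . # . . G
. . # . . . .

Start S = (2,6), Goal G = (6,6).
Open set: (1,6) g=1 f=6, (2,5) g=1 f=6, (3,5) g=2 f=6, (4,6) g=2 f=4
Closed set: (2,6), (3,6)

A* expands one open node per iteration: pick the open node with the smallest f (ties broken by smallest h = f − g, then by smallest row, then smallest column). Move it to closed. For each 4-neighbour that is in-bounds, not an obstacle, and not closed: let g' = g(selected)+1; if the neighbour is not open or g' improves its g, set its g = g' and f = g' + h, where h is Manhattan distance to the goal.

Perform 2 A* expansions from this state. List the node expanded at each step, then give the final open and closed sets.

order=[(4,6) → (4,5)]; open=[(1,6) g=1 f=6, (2,5) g=1 f=6, (3,5) g=2 f=6, (4,4) g=4 f=8, (5,5) g=4 f=6]; closed=[(2,6), (3,6), (4,5), (4,6)]

step 1: expand (4,6) (f=4, h=2) → closed; open now [(1,6) g=1 f=6, (2,5) g=1 f=6, (3,5) g=2 f=6, (4,5) g=3 f=6]
step 2: expand (4,5) (f=6, h=3) → closed; open now [(1,6) g=1 f=6, (2,5) g=1 f=6, (3,5) g=2 f=6, (4,4) g=4 f=8, (5,5) g=4 f=6]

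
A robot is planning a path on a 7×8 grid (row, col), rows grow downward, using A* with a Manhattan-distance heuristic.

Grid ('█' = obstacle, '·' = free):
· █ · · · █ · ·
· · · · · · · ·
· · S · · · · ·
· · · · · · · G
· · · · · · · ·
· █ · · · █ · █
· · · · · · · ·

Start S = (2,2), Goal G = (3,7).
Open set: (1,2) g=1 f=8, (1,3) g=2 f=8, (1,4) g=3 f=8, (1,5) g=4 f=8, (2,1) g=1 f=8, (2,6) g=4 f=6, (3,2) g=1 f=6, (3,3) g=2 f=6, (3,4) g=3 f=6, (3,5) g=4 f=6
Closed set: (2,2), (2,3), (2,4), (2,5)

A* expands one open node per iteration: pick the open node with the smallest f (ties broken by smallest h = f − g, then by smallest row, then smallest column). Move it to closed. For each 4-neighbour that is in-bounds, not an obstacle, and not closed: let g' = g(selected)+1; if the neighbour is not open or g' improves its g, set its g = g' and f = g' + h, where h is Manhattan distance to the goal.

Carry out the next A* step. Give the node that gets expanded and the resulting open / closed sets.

step 1: expand (2,6) (f=6, h=2) → closed; open now [(1,2) g=1 f=8, (1,3) g=2 f=8, (1,4) g=3 f=8, (1,5) g=4 f=8, (1,6) g=5 f=8, (2,1) g=1 f=8, (2,7) g=5 f=6, (3,2) g=1 f=6, (3,3) g=2 f=6, (3,4) g=3 f=6, (3,5) g=4 f=6, (3,6) g=5 f=6]

expanded=(2,6); open=[(1,2) g=1 f=8, (1,3) g=2 f=8, (1,4) g=3 f=8, (1,5) g=4 f=8, (1,6) g=5 f=8, (2,1) g=1 f=8, (2,7) g=5 f=6, (3,2) g=1 f=6, (3,3) g=2 f=6, (3,4) g=3 f=6, (3,5) g=4 f=6, (3,6) g=5 f=6]; closed=[(2,2), (2,3), (2,4), (2,5), (2,6)]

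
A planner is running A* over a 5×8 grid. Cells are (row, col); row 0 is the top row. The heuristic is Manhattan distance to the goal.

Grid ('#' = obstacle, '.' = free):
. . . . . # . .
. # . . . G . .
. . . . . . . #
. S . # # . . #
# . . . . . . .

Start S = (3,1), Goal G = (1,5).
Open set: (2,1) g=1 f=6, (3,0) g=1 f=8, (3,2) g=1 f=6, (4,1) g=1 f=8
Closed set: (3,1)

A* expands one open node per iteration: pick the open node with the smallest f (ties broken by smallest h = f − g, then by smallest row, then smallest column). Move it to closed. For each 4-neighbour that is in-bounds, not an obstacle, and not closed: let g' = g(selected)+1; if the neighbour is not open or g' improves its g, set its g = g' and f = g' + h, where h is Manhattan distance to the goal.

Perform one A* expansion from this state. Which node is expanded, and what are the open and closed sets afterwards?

step 1: expand (2,1) (f=6, h=5) → closed; open now [(2,0) g=2 f=8, (2,2) g=2 f=6, (3,0) g=1 f=8, (3,2) g=1 f=6, (4,1) g=1 f=8]

expanded=(2,1); open=[(2,0) g=2 f=8, (2,2) g=2 f=6, (3,0) g=1 f=8, (3,2) g=1 f=6, (4,1) g=1 f=8]; closed=[(2,1), (3,1)]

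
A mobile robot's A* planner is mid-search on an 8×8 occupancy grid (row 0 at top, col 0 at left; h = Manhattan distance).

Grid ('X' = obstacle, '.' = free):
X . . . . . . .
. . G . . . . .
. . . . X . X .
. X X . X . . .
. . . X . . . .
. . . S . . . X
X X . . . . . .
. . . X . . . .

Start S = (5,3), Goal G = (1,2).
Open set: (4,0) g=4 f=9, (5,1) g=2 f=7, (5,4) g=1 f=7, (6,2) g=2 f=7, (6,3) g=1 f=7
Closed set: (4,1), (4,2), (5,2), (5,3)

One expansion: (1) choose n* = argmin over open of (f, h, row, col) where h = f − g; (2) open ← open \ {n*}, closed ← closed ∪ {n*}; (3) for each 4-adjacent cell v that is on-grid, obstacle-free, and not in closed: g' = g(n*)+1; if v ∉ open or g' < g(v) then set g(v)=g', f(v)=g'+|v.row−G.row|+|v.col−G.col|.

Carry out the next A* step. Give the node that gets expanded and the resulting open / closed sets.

step 1: expand (5,1) (f=7, h=5) → closed; open now [(4,0) g=4 f=9, (5,0) g=3 f=9, (5,4) g=1 f=7, (6,2) g=2 f=7, (6,3) g=1 f=7]

expanded=(5,1); open=[(4,0) g=4 f=9, (5,0) g=3 f=9, (5,4) g=1 f=7, (6,2) g=2 f=7, (6,3) g=1 f=7]; closed=[(4,1), (4,2), (5,1), (5,2), (5,3)]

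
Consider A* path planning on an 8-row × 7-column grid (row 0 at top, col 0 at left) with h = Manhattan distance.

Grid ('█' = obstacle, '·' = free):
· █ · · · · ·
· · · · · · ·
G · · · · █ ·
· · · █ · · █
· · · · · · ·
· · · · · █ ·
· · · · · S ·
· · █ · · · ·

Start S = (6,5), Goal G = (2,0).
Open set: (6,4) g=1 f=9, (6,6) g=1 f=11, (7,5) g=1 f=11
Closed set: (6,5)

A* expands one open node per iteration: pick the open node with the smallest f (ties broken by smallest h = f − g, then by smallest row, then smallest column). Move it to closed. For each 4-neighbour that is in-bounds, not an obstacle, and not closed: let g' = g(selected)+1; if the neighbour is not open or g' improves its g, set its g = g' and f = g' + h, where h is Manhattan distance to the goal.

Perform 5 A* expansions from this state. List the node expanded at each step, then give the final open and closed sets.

step 1: expand (6,4) (f=9, h=8) → closed; open now [(5,4) g=2 f=9, (6,3) g=2 f=9, (6,6) g=1 f=11, (7,4) g=2 f=11, (7,5) g=1 f=11]
step 2: expand (5,4) (f=9, h=7) → closed; open now [(4,4) g=3 f=9, (5,3) g=3 f=9, (6,3) g=2 f=9, (6,6) g=1 f=11, (7,4) g=2 f=11, (7,5) g=1 f=11]
step 3: expand (4,4) (f=9, h=6) → closed; open now [(3,4) g=4 f=9, (4,3) g=4 f=9, (4,5) g=4 f=11, (5,3) g=3 f=9, (6,3) g=2 f=9, (6,6) g=1 f=11, (7,4) g=2 f=11, (7,5) g=1 f=11]
step 4: expand (3,4) (f=9, h=5) → closed; open now [(2,4) g=5 f=9, (3,5) g=5 f=11, (4,3) g=4 f=9, (4,5) g=4 f=11, (5,3) g=3 f=9, (6,3) g=2 f=9, (6,6) g=1 f=11, (7,4) g=2 f=11, (7,5) g=1 f=11]
step 5: expand (2,4) (f=9, h=4) → closed; open now [(1,4) g=6 f=11, (2,3) g=6 f=9, (3,5) g=5 f=11, (4,3) g=4 f=9, (4,5) g=4 f=11, (5,3) g=3 f=9, (6,3) g=2 f=9, (6,6) g=1 f=11, (7,4) g=2 f=11, (7,5) g=1 f=11]

order=[(6,4) → (5,4) → (4,4) → (3,4) → (2,4)]; open=[(1,4) g=6 f=11, (2,3) g=6 f=9, (3,5) g=5 f=11, (4,3) g=4 f=9, (4,5) g=4 f=11, (5,3) g=3 f=9, (6,3) g=2 f=9, (6,6) g=1 f=11, (7,4) g=2 f=11, (7,5) g=1 f=11]; closed=[(2,4), (3,4), (4,4), (5,4), (6,4), (6,5)]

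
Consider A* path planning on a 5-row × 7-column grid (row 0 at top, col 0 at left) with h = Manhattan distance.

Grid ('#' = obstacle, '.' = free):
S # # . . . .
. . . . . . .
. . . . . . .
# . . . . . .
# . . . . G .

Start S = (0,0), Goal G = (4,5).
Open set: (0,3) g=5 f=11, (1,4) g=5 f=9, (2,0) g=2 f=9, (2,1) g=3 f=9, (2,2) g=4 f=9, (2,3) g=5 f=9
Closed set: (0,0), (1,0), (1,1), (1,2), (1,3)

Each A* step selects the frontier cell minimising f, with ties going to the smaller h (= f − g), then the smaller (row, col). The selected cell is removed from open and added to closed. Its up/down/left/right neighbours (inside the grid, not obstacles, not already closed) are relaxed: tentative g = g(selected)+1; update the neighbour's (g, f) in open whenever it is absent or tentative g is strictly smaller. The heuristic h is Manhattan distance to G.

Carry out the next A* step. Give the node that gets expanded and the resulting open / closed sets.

expanded=(1,4); open=[(0,3) g=5 f=11, (0,4) g=6 f=11, (1,5) g=6 f=9, (2,0) g=2 f=9, (2,1) g=3 f=9, (2,2) g=4 f=9, (2,3) g=5 f=9, (2,4) g=6 f=9]; closed=[(0,0), (1,0), (1,1), (1,2), (1,3), (1,4)]

step 1: expand (1,4) (f=9, h=4) → closed; open now [(0,3) g=5 f=11, (0,4) g=6 f=11, (1,5) g=6 f=9, (2,0) g=2 f=9, (2,1) g=3 f=9, (2,2) g=4 f=9, (2,3) g=5 f=9, (2,4) g=6 f=9]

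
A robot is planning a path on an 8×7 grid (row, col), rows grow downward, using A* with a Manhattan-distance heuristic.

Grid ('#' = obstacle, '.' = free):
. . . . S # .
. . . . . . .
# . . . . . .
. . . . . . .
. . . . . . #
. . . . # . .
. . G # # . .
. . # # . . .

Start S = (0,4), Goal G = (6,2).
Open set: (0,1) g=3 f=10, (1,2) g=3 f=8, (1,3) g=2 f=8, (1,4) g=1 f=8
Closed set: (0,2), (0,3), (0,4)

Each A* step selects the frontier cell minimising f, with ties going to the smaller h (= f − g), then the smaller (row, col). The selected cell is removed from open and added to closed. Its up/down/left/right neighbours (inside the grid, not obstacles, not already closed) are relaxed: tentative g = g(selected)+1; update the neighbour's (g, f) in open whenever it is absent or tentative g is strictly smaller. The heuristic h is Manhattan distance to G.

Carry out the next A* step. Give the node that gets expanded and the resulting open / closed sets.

expanded=(1,2); open=[(0,1) g=3 f=10, (1,1) g=4 f=10, (1,3) g=2 f=8, (1,4) g=1 f=8, (2,2) g=4 f=8]; closed=[(0,2), (0,3), (0,4), (1,2)]

step 1: expand (1,2) (f=8, h=5) → closed; open now [(0,1) g=3 f=10, (1,1) g=4 f=10, (1,3) g=2 f=8, (1,4) g=1 f=8, (2,2) g=4 f=8]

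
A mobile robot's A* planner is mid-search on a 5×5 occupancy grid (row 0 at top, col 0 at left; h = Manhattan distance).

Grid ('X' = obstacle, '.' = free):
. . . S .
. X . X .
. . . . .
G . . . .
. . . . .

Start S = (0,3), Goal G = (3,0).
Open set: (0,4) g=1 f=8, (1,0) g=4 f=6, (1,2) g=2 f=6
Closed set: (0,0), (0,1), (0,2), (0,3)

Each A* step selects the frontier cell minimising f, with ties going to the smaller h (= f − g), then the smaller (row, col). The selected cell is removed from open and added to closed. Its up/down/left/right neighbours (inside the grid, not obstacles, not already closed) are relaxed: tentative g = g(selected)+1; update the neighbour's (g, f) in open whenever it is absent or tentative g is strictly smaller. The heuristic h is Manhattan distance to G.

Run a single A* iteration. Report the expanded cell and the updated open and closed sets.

expanded=(1,0); open=[(0,4) g=1 f=8, (1,2) g=2 f=6, (2,0) g=5 f=6]; closed=[(0,0), (0,1), (0,2), (0,3), (1,0)]

step 1: expand (1,0) (f=6, h=2) → closed; open now [(0,4) g=1 f=8, (1,2) g=2 f=6, (2,0) g=5 f=6]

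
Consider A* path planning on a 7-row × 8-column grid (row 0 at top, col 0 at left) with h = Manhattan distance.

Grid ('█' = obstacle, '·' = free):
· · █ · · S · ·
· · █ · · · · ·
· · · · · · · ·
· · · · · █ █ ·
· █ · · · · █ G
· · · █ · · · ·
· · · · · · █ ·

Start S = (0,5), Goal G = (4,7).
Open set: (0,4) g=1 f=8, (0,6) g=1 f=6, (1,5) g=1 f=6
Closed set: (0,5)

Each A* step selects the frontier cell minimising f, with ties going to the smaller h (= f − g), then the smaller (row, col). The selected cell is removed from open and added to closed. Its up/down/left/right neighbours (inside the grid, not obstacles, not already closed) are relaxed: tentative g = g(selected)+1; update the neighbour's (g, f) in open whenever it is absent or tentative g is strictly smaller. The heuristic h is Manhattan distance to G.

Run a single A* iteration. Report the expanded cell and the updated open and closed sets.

expanded=(0,6); open=[(0,4) g=1 f=8, (0,7) g=2 f=6, (1,5) g=1 f=6, (1,6) g=2 f=6]; closed=[(0,5), (0,6)]

step 1: expand (0,6) (f=6, h=5) → closed; open now [(0,4) g=1 f=8, (0,7) g=2 f=6, (1,5) g=1 f=6, (1,6) g=2 f=6]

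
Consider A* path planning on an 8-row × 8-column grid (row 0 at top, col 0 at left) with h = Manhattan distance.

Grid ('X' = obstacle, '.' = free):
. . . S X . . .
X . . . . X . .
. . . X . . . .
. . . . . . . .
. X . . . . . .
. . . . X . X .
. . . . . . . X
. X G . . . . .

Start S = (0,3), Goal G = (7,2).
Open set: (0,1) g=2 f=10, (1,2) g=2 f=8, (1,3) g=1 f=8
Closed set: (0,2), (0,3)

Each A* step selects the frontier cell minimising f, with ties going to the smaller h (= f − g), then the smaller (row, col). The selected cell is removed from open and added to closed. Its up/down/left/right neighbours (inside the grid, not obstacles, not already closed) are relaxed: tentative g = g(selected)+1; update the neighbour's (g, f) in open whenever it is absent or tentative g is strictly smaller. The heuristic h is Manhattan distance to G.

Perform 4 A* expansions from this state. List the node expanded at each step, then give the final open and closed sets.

step 1: expand (1,2) (f=8, h=6) → closed; open now [(0,1) g=2 f=10, (1,1) g=3 f=10, (1,3) g=1 f=8, (2,2) g=3 f=8]
step 2: expand (2,2) (f=8, h=5) → closed; open now [(0,1) g=2 f=10, (1,1) g=3 f=10, (1,3) g=1 f=8, (2,1) g=4 f=10, (3,2) g=4 f=8]
step 3: expand (3,2) (f=8, h=4) → closed; open now [(0,1) g=2 f=10, (1,1) g=3 f=10, (1,3) g=1 f=8, (2,1) g=4 f=10, (3,1) g=5 f=10, (3,3) g=5 f=10, (4,2) g=5 f=8]
step 4: expand (4,2) (f=8, h=3) → closed; open now [(0,1) g=2 f=10, (1,1) g=3 f=10, (1,3) g=1 f=8, (2,1) g=4 f=10, (3,1) g=5 f=10, (3,3) g=5 f=10, (4,3) g=6 f=10, (5,2) g=6 f=8]

order=[(1,2) → (2,2) → (3,2) → (4,2)]; open=[(0,1) g=2 f=10, (1,1) g=3 f=10, (1,3) g=1 f=8, (2,1) g=4 f=10, (3,1) g=5 f=10, (3,3) g=5 f=10, (4,3) g=6 f=10, (5,2) g=6 f=8]; closed=[(0,2), (0,3), (1,2), (2,2), (3,2), (4,2)]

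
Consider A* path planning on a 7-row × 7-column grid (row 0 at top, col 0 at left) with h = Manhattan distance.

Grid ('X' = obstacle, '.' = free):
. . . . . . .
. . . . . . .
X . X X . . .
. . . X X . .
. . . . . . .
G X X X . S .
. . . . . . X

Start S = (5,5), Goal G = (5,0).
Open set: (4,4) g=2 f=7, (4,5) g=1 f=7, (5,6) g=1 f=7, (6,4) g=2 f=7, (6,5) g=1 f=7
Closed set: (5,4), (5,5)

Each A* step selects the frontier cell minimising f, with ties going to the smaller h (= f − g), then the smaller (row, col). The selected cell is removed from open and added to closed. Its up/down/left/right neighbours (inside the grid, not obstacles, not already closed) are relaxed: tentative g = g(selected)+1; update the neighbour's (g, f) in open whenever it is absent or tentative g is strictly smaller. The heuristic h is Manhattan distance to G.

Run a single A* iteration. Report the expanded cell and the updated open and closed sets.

expanded=(4,4); open=[(4,3) g=3 f=7, (4,5) g=1 f=7, (5,6) g=1 f=7, (6,4) g=2 f=7, (6,5) g=1 f=7]; closed=[(4,4), (5,4), (5,5)]

step 1: expand (4,4) (f=7, h=5) → closed; open now [(4,3) g=3 f=7, (4,5) g=1 f=7, (5,6) g=1 f=7, (6,4) g=2 f=7, (6,5) g=1 f=7]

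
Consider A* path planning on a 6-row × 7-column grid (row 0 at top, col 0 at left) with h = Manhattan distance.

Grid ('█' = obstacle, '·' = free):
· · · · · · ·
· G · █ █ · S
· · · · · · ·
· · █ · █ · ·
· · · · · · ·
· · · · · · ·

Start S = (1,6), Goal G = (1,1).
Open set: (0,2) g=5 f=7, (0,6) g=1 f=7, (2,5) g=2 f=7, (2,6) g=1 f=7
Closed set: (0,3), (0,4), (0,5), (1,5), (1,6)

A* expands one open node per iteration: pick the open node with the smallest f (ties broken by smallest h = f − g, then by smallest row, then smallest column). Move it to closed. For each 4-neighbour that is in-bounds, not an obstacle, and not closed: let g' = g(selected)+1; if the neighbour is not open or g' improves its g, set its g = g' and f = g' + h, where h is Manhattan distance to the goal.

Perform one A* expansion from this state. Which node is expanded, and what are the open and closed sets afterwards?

expanded=(0,2); open=[(0,1) g=6 f=7, (0,6) g=1 f=7, (1,2) g=6 f=7, (2,5) g=2 f=7, (2,6) g=1 f=7]; closed=[(0,2), (0,3), (0,4), (0,5), (1,5), (1,6)]

step 1: expand (0,2) (f=7, h=2) → closed; open now [(0,1) g=6 f=7, (0,6) g=1 f=7, (1,2) g=6 f=7, (2,5) g=2 f=7, (2,6) g=1 f=7]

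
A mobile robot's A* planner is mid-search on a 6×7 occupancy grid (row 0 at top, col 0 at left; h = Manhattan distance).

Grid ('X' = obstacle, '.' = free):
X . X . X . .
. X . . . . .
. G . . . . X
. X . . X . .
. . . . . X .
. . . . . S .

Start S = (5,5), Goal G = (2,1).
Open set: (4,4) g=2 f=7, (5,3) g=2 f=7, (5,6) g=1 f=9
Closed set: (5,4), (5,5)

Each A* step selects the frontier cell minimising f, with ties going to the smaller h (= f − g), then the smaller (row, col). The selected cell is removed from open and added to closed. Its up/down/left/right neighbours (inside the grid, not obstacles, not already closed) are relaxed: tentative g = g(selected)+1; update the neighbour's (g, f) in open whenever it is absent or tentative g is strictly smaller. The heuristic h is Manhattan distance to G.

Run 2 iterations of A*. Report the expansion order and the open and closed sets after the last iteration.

order=[(4,4) → (4,3)]; open=[(3,3) g=4 f=7, (4,2) g=4 f=7, (5,3) g=2 f=7, (5,6) g=1 f=9]; closed=[(4,3), (4,4), (5,4), (5,5)]

step 1: expand (4,4) (f=7, h=5) → closed; open now [(4,3) g=3 f=7, (5,3) g=2 f=7, (5,6) g=1 f=9]
step 2: expand (4,3) (f=7, h=4) → closed; open now [(3,3) g=4 f=7, (4,2) g=4 f=7, (5,3) g=2 f=7, (5,6) g=1 f=9]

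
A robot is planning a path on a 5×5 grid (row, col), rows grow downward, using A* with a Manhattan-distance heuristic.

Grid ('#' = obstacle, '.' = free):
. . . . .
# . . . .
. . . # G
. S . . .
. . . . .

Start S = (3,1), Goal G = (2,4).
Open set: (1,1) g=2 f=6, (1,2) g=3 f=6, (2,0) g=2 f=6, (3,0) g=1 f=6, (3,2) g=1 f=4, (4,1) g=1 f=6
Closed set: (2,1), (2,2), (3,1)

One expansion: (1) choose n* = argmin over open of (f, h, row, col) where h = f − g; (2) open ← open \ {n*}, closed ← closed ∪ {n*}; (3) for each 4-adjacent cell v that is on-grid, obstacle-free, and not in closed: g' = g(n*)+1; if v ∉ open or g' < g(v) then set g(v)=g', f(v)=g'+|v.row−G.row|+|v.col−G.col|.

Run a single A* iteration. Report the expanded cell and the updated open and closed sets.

step 1: expand (3,2) (f=4, h=3) → closed; open now [(1,1) g=2 f=6, (1,2) g=3 f=6, (2,0) g=2 f=6, (3,0) g=1 f=6, (3,3) g=2 f=4, (4,1) g=1 f=6, (4,2) g=2 f=6]

expanded=(3,2); open=[(1,1) g=2 f=6, (1,2) g=3 f=6, (2,0) g=2 f=6, (3,0) g=1 f=6, (3,3) g=2 f=4, (4,1) g=1 f=6, (4,2) g=2 f=6]; closed=[(2,1), (2,2), (3,1), (3,2)]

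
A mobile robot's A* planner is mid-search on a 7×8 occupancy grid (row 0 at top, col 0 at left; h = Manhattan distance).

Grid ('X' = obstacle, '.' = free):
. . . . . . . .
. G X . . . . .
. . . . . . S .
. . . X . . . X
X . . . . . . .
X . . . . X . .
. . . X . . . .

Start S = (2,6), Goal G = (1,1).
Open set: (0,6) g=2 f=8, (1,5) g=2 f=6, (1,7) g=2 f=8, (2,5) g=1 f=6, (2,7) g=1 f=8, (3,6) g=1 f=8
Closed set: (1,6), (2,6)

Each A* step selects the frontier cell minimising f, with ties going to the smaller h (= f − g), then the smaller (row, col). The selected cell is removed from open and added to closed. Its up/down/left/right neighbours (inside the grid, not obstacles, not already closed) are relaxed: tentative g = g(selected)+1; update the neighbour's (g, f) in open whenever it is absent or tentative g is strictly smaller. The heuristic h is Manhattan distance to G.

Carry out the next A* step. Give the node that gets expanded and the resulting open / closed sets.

expanded=(1,5); open=[(0,5) g=3 f=8, (0,6) g=2 f=8, (1,4) g=3 f=6, (1,7) g=2 f=8, (2,5) g=1 f=6, (2,7) g=1 f=8, (3,6) g=1 f=8]; closed=[(1,5), (1,6), (2,6)]

step 1: expand (1,5) (f=6, h=4) → closed; open now [(0,5) g=3 f=8, (0,6) g=2 f=8, (1,4) g=3 f=6, (1,7) g=2 f=8, (2,5) g=1 f=6, (2,7) g=1 f=8, (3,6) g=1 f=8]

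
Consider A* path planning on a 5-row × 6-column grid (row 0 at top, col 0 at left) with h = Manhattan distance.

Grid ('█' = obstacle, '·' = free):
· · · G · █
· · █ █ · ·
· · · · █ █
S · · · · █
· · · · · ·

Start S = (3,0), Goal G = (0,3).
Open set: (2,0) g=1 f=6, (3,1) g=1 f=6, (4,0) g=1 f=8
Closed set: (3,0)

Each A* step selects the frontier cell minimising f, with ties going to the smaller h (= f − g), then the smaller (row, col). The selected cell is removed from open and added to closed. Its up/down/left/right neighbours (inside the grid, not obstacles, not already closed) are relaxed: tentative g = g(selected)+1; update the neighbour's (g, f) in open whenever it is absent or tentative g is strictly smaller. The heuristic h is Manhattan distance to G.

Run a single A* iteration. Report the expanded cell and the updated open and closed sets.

expanded=(2,0); open=[(1,0) g=2 f=6, (2,1) g=2 f=6, (3,1) g=1 f=6, (4,0) g=1 f=8]; closed=[(2,0), (3,0)]

step 1: expand (2,0) (f=6, h=5) → closed; open now [(1,0) g=2 f=6, (2,1) g=2 f=6, (3,1) g=1 f=6, (4,0) g=1 f=8]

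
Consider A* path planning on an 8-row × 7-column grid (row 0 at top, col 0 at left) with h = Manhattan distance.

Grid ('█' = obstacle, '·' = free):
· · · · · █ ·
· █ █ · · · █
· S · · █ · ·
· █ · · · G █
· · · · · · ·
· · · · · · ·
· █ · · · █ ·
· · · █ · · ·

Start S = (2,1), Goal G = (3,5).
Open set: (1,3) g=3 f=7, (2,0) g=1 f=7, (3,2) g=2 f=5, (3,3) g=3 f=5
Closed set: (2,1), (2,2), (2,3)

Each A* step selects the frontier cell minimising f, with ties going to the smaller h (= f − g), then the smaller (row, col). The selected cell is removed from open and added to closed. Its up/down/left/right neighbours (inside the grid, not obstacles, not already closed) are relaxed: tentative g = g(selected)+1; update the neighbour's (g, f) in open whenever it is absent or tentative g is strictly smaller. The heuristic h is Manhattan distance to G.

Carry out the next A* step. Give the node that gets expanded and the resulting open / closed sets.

expanded=(3,3); open=[(1,3) g=3 f=7, (2,0) g=1 f=7, (3,2) g=2 f=5, (3,4) g=4 f=5, (4,3) g=4 f=7]; closed=[(2,1), (2,2), (2,3), (3,3)]

step 1: expand (3,3) (f=5, h=2) → closed; open now [(1,3) g=3 f=7, (2,0) g=1 f=7, (3,2) g=2 f=5, (3,4) g=4 f=5, (4,3) g=4 f=7]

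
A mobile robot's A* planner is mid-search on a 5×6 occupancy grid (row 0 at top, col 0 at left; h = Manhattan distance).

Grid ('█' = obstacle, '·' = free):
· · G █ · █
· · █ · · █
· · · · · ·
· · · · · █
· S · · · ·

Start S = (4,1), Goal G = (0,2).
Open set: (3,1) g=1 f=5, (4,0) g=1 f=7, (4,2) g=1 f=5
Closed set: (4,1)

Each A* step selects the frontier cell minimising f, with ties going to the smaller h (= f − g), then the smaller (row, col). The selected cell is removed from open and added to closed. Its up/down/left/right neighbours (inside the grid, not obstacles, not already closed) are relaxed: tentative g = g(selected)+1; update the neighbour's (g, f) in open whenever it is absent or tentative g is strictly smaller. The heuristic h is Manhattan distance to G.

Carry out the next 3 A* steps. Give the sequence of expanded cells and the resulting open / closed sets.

step 1: expand (3,1) (f=5, h=4) → closed; open now [(2,1) g=2 f=5, (3,0) g=2 f=7, (3,2) g=2 f=5, (4,0) g=1 f=7, (4,2) g=1 f=5]
step 2: expand (2,1) (f=5, h=3) → closed; open now [(1,1) g=3 f=5, (2,0) g=3 f=7, (2,2) g=3 f=5, (3,0) g=2 f=7, (3,2) g=2 f=5, (4,0) g=1 f=7, (4,2) g=1 f=5]
step 3: expand (1,1) (f=5, h=2) → closed; open now [(0,1) g=4 f=5, (1,0) g=4 f=7, (2,0) g=3 f=7, (2,2) g=3 f=5, (3,0) g=2 f=7, (3,2) g=2 f=5, (4,0) g=1 f=7, (4,2) g=1 f=5]

order=[(3,1) → (2,1) → (1,1)]; open=[(0,1) g=4 f=5, (1,0) g=4 f=7, (2,0) g=3 f=7, (2,2) g=3 f=5, (3,0) g=2 f=7, (3,2) g=2 f=5, (4,0) g=1 f=7, (4,2) g=1 f=5]; closed=[(1,1), (2,1), (3,1), (4,1)]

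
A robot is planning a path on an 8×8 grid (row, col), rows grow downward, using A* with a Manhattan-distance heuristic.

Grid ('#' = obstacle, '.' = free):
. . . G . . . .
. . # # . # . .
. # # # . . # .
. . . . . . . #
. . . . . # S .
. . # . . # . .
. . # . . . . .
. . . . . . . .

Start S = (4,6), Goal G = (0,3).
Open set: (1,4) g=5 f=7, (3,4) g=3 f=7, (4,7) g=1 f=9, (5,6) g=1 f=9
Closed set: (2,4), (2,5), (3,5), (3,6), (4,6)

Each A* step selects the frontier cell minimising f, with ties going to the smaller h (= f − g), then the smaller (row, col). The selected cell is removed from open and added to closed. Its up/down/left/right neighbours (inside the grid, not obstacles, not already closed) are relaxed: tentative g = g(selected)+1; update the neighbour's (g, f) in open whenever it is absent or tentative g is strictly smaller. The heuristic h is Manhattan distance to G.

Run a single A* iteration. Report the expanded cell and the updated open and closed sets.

step 1: expand (1,4) (f=7, h=2) → closed; open now [(0,4) g=6 f=7, (3,4) g=3 f=7, (4,7) g=1 f=9, (5,6) g=1 f=9]

expanded=(1,4); open=[(0,4) g=6 f=7, (3,4) g=3 f=7, (4,7) g=1 f=9, (5,6) g=1 f=9]; closed=[(1,4), (2,4), (2,5), (3,5), (3,6), (4,6)]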